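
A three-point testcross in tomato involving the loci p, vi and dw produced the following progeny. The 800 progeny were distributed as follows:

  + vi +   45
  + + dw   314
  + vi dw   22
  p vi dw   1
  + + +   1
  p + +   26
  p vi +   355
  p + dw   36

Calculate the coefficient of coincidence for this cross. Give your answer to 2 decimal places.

0.39

The two most frequent reciprocal classes, p vi + and + + dw, are the parental types, so the F1 was p vi + / + + dw.
The two rarest classes, p vi dw and + + +, are the double crossovers. Comparing them with the parentals, only the dw allele has switched, so dw is the middle locus and the order is p – dw – vi.
p–dw: (81 + 2)/800 = 0.1037; dw–vi: (48 + 2)/800 = 0.0625.
Expected DCO frequency = 0.1037 × 0.0625 ≈ 0.00648; observed = 2/800 ≈ 0.00250.
Coefficient of coincidence = 0.00250/0.00648 ≈ 0.39.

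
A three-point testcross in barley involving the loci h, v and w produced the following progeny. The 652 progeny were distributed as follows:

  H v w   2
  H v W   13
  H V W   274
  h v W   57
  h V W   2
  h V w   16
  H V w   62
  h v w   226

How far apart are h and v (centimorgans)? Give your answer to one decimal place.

The two most frequent reciprocal classes, h v w and H V W, are the parental types, so the F1 was h v w / H V W.
The two rarest classes, H v w and h V W, are the double crossovers. Comparing them with the parentals, only the h allele has switched, so h is the middle locus and the order is w – h – v.
Crossovers in the h–v interval produce the single-crossover classes h V w and H v W (16 + 13 = 29) plus the double crossovers (4).
RF(h–v) = (29 + 4) / 652 = 33/652 = 0.0506 → 5.1 centimorgans.

5.1 centimorgans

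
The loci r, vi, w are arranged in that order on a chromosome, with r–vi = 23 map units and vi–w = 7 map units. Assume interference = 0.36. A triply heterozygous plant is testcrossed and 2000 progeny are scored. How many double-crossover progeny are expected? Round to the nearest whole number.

Map distances give recombination frequencies of 0.230 and 0.070 for the two intervals.
With interference 0.36 (so coincidence = 0.64), expected double-crossover frequency = 0.230 × 0.070 × 0.64 = 0.01030.
Expected number = 0.01030 × 2000 = 20.61 ≈ 21.

21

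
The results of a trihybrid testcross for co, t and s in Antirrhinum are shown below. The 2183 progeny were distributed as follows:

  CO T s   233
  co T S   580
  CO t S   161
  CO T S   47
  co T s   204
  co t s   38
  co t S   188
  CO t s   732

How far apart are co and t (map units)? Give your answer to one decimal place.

23.2 map units

The two most frequent reciprocal classes, co T S and CO t s, are the parental types, so the F1 was co T S / CO t s.
The two rarest classes, CO T S and co t s, are the double crossovers. Comparing them with the parentals, only the co allele has switched, so co is the middle locus and the order is t – co – s.
Crossovers in the t–co interval produce the single-crossover classes co t S and CO T s (188 + 233 = 421) plus the double crossovers (85).
RF(t–co) = (421 + 85) / 2183 = 506/2183 = 0.2318 → 23.2 map units.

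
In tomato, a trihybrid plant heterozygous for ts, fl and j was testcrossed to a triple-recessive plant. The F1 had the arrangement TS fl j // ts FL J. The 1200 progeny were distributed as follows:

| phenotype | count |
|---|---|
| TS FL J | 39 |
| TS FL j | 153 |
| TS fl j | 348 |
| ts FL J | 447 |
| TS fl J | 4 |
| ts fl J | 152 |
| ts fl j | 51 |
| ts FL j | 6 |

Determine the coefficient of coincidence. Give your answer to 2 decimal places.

The two rarest classes, TS fl J and ts FL j, are the double crossovers. Comparing them with the parentals, only the j allele has switched, so j is the middle locus and the order is ts – j – fl.
ts–j: (90 + 10)/1200 = 0.0833; j–fl: (305 + 10)/1200 = 0.2625.
Expected DCO frequency = 0.0833 × 0.2625 ≈ 0.02187; observed = 10/1200 ≈ 0.00833.
Coefficient of coincidence = 0.00833/0.02187 ≈ 0.38.

0.38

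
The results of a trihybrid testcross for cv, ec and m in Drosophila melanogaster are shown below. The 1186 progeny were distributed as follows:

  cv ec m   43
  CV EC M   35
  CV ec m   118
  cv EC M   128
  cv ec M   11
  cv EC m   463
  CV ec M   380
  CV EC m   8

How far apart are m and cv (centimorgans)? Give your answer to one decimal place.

The two most frequent reciprocal classes, cv EC m and CV ec M, are the parental types, so the F1 was cv EC m / CV ec M.
The two rarest classes, CV EC m and cv ec M, are the double crossovers. Comparing them with the parentals, only the cv allele has switched, so cv is the middle locus and the order is ec – cv – m.
Crossovers in the cv–m interval produce the single-crossover classes cv EC M and CV ec m (128 + 118 = 246) plus the double crossovers (19).
RF(cv–m) = (246 + 19) / 1186 = 265/1186 = 0.2234 → 22.3 centimorgans.

22.3 centimorgans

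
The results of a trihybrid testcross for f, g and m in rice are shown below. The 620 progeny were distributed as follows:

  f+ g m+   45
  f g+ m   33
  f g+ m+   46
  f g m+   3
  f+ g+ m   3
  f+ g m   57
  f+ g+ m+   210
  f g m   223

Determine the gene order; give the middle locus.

m

The two most frequent reciprocal classes, f+ g+ m+ and f g m, are the parental types, so the F1 was f+ g+ m+ / f g m.
The two rarest classes, f+ g+ m and f g m+, are the double crossovers. Comparing them with the parentals, only the m allele has switched, so m is the middle locus and the order is f – m – g.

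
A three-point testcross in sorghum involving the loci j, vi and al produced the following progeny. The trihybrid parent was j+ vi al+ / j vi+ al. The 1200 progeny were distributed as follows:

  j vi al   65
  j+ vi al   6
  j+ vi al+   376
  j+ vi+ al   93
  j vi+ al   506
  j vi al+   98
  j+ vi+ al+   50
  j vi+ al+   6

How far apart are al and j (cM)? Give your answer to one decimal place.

The two rarest classes, j+ vi al and j vi+ al+, are the double crossovers. Comparing them with the parentals, only the al allele has switched, so al is the middle locus and the order is vi – al – j.
Crossovers in the al–j interval produce the single-crossover classes j vi al+ and j+ vi+ al (98 + 93 = 191) plus the double crossovers (12).
RF(al–j) = (191 + 12) / 1200 = 203/1200 = 0.1692 → 16.9 cM.

16.9 cM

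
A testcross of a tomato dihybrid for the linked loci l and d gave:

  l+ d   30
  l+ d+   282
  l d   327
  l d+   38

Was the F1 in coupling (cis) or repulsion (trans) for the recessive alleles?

cis

The two most frequent classes are l+ d+ (282) and l d (327); these are the parental (non-recombinant) types.
So the F1 carried l+ d+ on one chromosome and l d on the other — the recessive alleles are on the same chromosome (cis / coupling).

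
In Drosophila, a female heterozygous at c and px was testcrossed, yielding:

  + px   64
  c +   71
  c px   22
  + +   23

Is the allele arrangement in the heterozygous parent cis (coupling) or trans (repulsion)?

trans

The two most frequent classes are + px (64) and c + (71); these are the parental (non-recombinant) types.
So the F1 carried + px on one chromosome and c + on the other — the recessive alleles are on opposite chromosomes (trans / repulsion).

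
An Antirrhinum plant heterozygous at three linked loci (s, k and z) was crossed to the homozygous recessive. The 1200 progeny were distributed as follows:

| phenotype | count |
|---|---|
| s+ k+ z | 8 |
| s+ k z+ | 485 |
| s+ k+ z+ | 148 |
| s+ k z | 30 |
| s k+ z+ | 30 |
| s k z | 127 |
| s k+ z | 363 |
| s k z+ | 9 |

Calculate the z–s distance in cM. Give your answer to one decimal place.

6.4 cM

The two most frequent reciprocal classes, s+ k z+ and s k+ z, are the parental types, so the F1 was s+ k z+ / s k+ z.
The two rarest classes, s k z+ and s+ k+ z, are the double crossovers. Comparing them with the parentals, only the s allele has switched, so s is the middle locus and the order is k – s – z.
Crossovers in the s–z interval produce the single-crossover classes s+ k z and s k+ z+ (30 + 30 = 60) plus the double crossovers (17).
RF(s–z) = (60 + 17) / 1200 = 77/1200 = 0.0642 → 6.4 cM.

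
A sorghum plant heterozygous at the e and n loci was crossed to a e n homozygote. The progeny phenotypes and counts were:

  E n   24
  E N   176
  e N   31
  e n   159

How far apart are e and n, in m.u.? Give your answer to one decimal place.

14.1 m.u.

The two most frequent classes, E N (176) and e n (159), are the parental types, so the F1 was E N / e n.
The recombinant classes are E n and e N: 24 + 31 = 55.
Recombination frequency = 55/390 = 0.1410 ≈ 14.1%, i.e. 14.1 m.u.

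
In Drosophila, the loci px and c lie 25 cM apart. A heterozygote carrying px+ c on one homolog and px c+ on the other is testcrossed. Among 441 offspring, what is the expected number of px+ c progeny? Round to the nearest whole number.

165

A map distance of 25 cM corresponds to a recombination frequency of 0.250.
The F1 is px+ c / px c+, so px+ c is a parental gamete class with expected frequency (1 − r)/2 = 0.750/2 = 0.3750.
Expected number = 0.3750 × 441 = 165.38 ≈ 165.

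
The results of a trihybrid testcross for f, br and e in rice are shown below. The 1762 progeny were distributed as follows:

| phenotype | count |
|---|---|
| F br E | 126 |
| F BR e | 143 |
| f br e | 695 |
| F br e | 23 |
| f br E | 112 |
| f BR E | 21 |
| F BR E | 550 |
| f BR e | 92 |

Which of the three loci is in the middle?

f

The two most frequent reciprocal classes, f br e and F BR E, are the parental types, so the F1 was f br e / F BR E.
The two rarest classes, F br e and f BR E, are the double crossovers. Comparing them with the parentals, only the f allele has switched, so f is the middle locus and the order is e – f – br.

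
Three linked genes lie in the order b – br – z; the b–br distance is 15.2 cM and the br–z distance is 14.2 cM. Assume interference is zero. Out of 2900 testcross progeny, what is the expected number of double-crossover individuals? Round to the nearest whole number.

Map distances give recombination frequencies of 0.152 and 0.142 for the two intervals.
With no interference, expected double-crossover frequency = 0.152 × 0.142 = 0.02158.
Expected number = 0.02158 × 2900 = 62.59 ≈ 63.

63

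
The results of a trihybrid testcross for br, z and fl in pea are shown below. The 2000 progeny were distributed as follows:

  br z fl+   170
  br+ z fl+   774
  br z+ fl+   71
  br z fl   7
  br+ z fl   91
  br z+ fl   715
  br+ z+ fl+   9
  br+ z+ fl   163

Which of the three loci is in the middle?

z

The two most frequent reciprocal classes, br z+ fl and br+ z fl+, are the parental types, so the F1 was br z+ fl / br+ z fl+.
The two rarest classes, br z fl and br+ z+ fl+, are the double crossovers. Comparing them with the parentals, only the z allele has switched, so z is the middle locus and the order is br – z – fl.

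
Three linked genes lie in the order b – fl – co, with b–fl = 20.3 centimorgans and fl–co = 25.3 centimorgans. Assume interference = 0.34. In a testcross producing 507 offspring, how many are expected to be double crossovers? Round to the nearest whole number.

Map distances give recombination frequencies of 0.203 and 0.253 for the two intervals.
With interference 0.34 (so coincidence = 0.66), expected double-crossover frequency = 0.203 × 0.253 × 0.66 = 0.03390.
Expected number = 0.03390 × 507 = 17.19 ≈ 17.

17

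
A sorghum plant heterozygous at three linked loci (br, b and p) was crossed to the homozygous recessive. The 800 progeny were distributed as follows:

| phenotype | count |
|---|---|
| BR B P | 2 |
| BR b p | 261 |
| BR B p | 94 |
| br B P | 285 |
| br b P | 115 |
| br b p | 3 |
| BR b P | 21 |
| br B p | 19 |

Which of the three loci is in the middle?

The two most frequent reciprocal classes, br B P and BR b p, are the parental types, so the F1 was br B P / BR b p.
The two rarest classes, BR B P and br b p, are the double crossovers. Comparing them with the parentals, only the br allele has switched, so br is the middle locus and the order is b – br – p.

br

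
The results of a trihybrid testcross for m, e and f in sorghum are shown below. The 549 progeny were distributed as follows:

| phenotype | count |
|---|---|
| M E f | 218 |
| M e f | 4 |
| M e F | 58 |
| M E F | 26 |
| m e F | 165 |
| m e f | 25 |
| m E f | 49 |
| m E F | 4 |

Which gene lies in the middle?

The two most frequent reciprocal classes, M E f and m e F, are the parental types, so the F1 was M E f / m e F.
The two rarest classes, M e f and m E F, are the double crossovers. Comparing them with the parentals, only the e allele has switched, so e is the middle locus and the order is m – e – f.

e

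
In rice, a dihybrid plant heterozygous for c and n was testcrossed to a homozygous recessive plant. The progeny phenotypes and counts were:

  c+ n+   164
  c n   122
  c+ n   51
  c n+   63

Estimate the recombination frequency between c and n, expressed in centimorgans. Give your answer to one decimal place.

The two most frequent classes, c+ n+ (164) and c n (122), are the parental types, so the F1 was c+ n+ / c n.
The recombinant classes are c+ n and c n+: 51 + 63 = 114.
Recombination frequency = 114/400 = 0.2850 ≈ 28.5%, i.e. 28.5 centimorgans.

28.5 centimorgans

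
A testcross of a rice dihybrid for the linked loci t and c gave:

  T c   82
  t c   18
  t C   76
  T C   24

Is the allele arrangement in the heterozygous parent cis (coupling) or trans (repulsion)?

trans

The two most frequent classes are T c (82) and t C (76); these are the parental (non-recombinant) types.
So the F1 carried T c on one chromosome and t C on the other — the recessive alleles are on opposite chromosomes (trans / repulsion).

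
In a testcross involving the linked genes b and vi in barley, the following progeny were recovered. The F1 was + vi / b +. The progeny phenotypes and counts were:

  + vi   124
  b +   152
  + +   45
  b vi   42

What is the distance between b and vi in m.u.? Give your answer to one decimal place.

The recombinant classes are + + and b vi: 45 + 42 = 87.
Recombination frequency = 87/363 = 0.2397 ≈ 24.0%, i.e. 24.0 m.u.

24.0 m.u.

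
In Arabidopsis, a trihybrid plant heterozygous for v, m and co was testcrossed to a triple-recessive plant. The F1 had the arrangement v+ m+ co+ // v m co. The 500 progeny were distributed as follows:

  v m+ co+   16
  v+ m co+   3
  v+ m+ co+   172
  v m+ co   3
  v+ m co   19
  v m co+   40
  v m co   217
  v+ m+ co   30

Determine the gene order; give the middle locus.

The two rarest classes, v+ m co+ and v m+ co, are the double crossovers. Comparing them with the parentals, only the m allele has switched, so m is the middle locus and the order is v – m – co.

m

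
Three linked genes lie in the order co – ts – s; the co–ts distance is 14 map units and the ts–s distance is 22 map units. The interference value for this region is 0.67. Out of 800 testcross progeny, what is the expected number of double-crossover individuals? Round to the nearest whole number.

Map distances give recombination frequencies of 0.140 and 0.220 for the two intervals.
With interference 0.67 (so coincidence = 0.33), expected double-crossover frequency = 0.140 × 0.220 × 0.33 = 0.01016.
Expected number = 0.01016 × 800 = 8.13 ≈ 8.

8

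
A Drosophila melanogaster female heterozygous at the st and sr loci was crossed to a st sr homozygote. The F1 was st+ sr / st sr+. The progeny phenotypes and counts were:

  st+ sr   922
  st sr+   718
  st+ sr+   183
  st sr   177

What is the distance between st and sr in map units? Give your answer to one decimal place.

18.0 map units

The recombinant classes are st+ sr+ and st sr: 183 + 177 = 360.
Recombination frequency = 360/2000 = 0.1800 ≈ 18.0%, i.e. 18.0 map units.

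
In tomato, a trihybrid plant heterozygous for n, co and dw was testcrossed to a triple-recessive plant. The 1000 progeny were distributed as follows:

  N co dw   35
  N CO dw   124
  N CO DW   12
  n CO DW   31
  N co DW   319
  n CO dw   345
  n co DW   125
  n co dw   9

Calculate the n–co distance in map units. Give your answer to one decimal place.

The two most frequent reciprocal classes, n CO dw and N co DW, are the parental types, so the F1 was n CO dw / N co DW.
The two rarest classes, n co dw and N CO DW, are the double crossovers. Comparing them with the parentals, only the co allele has switched, so co is the middle locus and the order is n – co – dw.
Crossovers in the n–co interval produce the single-crossover classes N CO dw and n co DW (124 + 125 = 249) plus the double crossovers (21).
RF(n–co) = (249 + 21) / 1000 = 270/1000 = 0.2700 → 27.0 map units.

27.0 map units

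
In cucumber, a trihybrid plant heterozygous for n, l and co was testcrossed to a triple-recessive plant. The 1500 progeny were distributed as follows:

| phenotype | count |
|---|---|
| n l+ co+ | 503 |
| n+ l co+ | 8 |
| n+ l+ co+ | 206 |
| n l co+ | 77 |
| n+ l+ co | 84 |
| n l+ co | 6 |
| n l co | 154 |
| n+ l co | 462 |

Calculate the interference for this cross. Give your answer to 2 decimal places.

0.68

The two most frequent reciprocal classes, n+ l co and n l+ co+, are the parental types, so the F1 was n+ l co / n l+ co+.
The two rarest classes, n+ l co+ and n l+ co, are the double crossovers. Comparing them with the parentals, only the co allele has switched, so co is the middle locus and the order is n – co – l.
n–co: (360 + 14)/1500 = 0.2493; co–l: (161 + 14)/1500 = 0.1167.
Expected DCO frequency = 0.2493 × 0.1167 ≈ 0.02909; observed = 14/1500 ≈ 0.00933.
Coefficient of coincidence = 0.00933/0.02909 ≈ 0.32; interference = 1 − 0.32 = 0.68.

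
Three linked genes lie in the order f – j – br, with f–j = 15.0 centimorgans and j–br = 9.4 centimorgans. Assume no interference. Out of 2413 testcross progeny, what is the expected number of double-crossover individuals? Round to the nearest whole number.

34

Map distances give recombination frequencies of 0.150 and 0.094 for the two intervals.
With no interference, expected double-crossover frequency = 0.150 × 0.094 = 0.01410.
Expected number = 0.01410 × 2413 = 34.02 ≈ 34.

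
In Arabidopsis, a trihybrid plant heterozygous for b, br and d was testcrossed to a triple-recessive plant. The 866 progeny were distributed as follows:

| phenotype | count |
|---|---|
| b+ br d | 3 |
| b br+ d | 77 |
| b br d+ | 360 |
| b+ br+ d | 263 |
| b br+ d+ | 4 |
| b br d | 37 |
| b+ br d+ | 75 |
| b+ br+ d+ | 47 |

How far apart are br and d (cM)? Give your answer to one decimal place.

10.5 cM

The two most frequent reciprocal classes, b br d+ and b+ br+ d, are the parental types, so the F1 was b br d+ / b+ br+ d.
The two rarest classes, b br+ d+ and b+ br d, are the double crossovers. Comparing them with the parentals, only the br allele has switched, so br is the middle locus and the order is b – br – d.
Crossovers in the br–d interval produce the single-crossover classes b br d and b+ br+ d+ (37 + 47 = 84) plus the double crossovers (7).
RF(br–d) = (84 + 7) / 866 = 91/866 = 0.1051 → 10.5 cM.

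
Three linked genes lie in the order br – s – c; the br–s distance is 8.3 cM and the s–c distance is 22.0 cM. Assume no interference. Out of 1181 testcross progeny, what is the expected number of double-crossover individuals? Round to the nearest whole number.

22

Map distances give recombination frequencies of 0.083 and 0.220 for the two intervals.
With no interference, expected double-crossover frequency = 0.083 × 0.220 = 0.01826.
Expected number = 0.01826 × 1181 = 21.57 ≈ 22.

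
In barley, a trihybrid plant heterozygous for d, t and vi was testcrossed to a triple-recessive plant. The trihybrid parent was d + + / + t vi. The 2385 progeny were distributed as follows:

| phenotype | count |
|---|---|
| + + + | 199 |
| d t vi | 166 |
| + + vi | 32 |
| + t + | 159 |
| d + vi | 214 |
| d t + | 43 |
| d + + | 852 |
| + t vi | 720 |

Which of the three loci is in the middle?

t

The two rarest classes, d t + and + + vi, are the double crossovers. Comparing them with the parentals, only the t allele has switched, so t is the middle locus and the order is d – t – vi.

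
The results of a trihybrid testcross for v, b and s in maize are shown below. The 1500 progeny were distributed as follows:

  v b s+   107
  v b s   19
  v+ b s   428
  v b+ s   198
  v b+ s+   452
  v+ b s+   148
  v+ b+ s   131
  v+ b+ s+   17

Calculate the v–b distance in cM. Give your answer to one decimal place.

18.3 cM

The two most frequent reciprocal classes, v b+ s+ and v+ b s, are the parental types, so the F1 was v b+ s+ / v+ b s.
The two rarest classes, v+ b+ s+ and v b s, are the double crossovers. Comparing them with the parentals, only the v allele has switched, so v is the middle locus and the order is b – v – s.
Crossovers in the b–v interval produce the single-crossover classes v b s+ and v+ b+ s (107 + 131 = 238) plus the double crossovers (36).
RF(b–v) = (238 + 36) / 1500 = 274/1500 = 0.1827 → 18.3 cM.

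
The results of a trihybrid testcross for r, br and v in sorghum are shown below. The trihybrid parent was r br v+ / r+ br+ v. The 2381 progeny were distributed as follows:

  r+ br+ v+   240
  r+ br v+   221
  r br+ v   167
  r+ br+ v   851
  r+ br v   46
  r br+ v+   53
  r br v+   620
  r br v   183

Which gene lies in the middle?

The two rarest classes, r br+ v+ and r+ br v, are the double crossovers. Comparing them with the parentals, only the br allele has switched, so br is the middle locus and the order is r – br – v.

br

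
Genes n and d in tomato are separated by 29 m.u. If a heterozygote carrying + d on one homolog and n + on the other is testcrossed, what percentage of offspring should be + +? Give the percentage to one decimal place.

14.5%

A map distance of 29 m.u. corresponds to a recombination frequency of 0.290.
The F1 is + d / n +, so + + is a recombinant gamete class with expected frequency r/2 = 0.290/2 = 0.1450.
That is 0.1450 = 14.5% of the progeny.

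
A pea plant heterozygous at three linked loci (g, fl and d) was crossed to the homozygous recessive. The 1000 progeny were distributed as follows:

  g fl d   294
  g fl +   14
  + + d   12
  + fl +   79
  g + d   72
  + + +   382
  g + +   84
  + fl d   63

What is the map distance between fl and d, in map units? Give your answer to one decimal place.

17.7 map units

The two most frequent reciprocal classes, + + + and g fl d, are the parental types, so the F1 was + + + / g fl d.
The two rarest classes, + + d and g fl +, are the double crossovers. Comparing them with the parentals, only the d allele has switched, so d is the middle locus and the order is fl – d – g.
Crossovers in the fl–d interval produce the single-crossover classes + fl + and g + d (79 + 72 = 151) plus the double crossovers (26).
RF(fl–d) = (151 + 26) / 1000 = 177/1000 = 0.1770 → 17.7 map units.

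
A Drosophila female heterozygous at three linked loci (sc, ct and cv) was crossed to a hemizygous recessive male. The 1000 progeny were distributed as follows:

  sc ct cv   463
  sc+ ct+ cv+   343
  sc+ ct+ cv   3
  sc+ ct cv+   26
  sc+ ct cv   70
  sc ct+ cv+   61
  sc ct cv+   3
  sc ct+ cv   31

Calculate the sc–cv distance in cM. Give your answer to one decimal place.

The two most frequent reciprocal classes, sc ct cv and sc+ ct+ cv+, are the parental types, so the F1 was sc ct cv / sc+ ct+ cv+.
The two rarest classes, sc ct cv+ and sc+ ct+ cv, are the double crossovers. Comparing them with the parentals, only the cv allele has switched, so cv is the middle locus and the order is ct – cv – sc.
Crossovers in the cv–sc interval produce the single-crossover classes sc+ ct cv and sc ct+ cv+ (70 + 61 = 131) plus the double crossovers (6).
RF(cv–sc) = (131 + 6) / 1000 = 137/1000 = 0.1370 → 13.7 cM.

13.7 cM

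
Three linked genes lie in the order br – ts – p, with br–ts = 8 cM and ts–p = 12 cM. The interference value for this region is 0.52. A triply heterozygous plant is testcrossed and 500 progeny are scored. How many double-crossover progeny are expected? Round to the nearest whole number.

2

Map distances give recombination frequencies of 0.080 and 0.120 for the two intervals.
With interference 0.52 (so coincidence = 0.48), expected double-crossover frequency = 0.080 × 0.120 × 0.48 = 0.00461.
Expected number = 0.00461 × 500 = 2.30 ≈ 2.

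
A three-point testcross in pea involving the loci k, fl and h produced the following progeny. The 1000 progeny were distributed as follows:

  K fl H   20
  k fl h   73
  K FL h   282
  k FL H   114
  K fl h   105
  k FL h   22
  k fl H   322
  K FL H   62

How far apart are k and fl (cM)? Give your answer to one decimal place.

26.1 cM

The two most frequent reciprocal classes, K FL h and k fl H, are the parental types, so the F1 was K FL h / k fl H.
The two rarest classes, k FL h and K fl H, are the double crossovers. Comparing them with the parentals, only the k allele has switched, so k is the middle locus and the order is h – k – fl.
Crossovers in the k–fl interval produce the single-crossover classes K fl h and k FL H (105 + 114 = 219) plus the double crossovers (42).
RF(k–fl) = (219 + 42) / 1000 = 261/1000 = 0.2610 → 26.1 cM.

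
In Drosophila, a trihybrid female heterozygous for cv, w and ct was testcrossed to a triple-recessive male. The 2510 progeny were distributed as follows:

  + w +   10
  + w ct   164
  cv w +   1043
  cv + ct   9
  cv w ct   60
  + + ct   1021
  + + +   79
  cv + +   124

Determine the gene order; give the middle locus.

The two most frequent reciprocal classes, + + ct and cv w +, are the parental types, so the F1 was + + ct / cv w +.
The two rarest classes, cv + ct and + w +, are the double crossovers. Comparing them with the parentals, only the cv allele has switched, so cv is the middle locus and the order is w – cv – ct.

cv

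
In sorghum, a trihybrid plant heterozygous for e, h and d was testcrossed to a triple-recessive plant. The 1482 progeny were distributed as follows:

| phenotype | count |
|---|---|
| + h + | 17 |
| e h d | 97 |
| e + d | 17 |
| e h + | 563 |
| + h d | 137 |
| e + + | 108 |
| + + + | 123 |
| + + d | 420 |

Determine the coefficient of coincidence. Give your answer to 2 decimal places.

The two most frequent reciprocal classes, e h + and + + d, are the parental types, so the F1 was e h + / + + d.
The two rarest classes, + h + and e + d, are the double crossovers. Comparing them with the parentals, only the e allele has switched, so e is the middle locus and the order is d – e – h.
d–e: (220 + 34)/1482 = 0.1714; e–h: (245 + 34)/1482 = 0.1883.
Expected DCO frequency = 0.1714 × 0.1883 ≈ 0.03227; observed = 34/1482 ≈ 0.02294.
Coefficient of coincidence = 0.02294/0.03227 ≈ 0.71.

0.71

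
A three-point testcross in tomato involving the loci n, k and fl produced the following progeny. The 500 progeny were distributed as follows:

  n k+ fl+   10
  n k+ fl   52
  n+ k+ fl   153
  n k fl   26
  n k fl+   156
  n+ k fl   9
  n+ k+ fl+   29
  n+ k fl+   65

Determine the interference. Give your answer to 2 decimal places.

The two most frequent reciprocal classes, n+ k+ fl and n k fl+, are the parental types, so the F1 was n+ k+ fl / n k fl+.
The two rarest classes, n+ k fl and n k+ fl+, are the double crossovers. Comparing them with the parentals, only the k allele has switched, so k is the middle locus and the order is n – k – fl.
n–k: (117 + 19)/500 = 0.2720; k–fl: (55 + 19)/500 = 0.1480.
Expected DCO frequency = 0.2720 × 0.1480 ≈ 0.04026; observed = 19/500 ≈ 0.03800.
Coefficient of coincidence = 0.03800/0.04026 ≈ 0.94; interference = 1 − 0.94 = 0.06.

0.06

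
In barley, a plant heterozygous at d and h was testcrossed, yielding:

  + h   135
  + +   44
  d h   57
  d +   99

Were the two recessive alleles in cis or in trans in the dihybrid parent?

trans

The two most frequent classes are + h (135) and d + (99); these are the parental (non-recombinant) types.
So the F1 carried + h on one chromosome and d + on the other — the recessive alleles are on opposite chromosomes (trans / repulsion).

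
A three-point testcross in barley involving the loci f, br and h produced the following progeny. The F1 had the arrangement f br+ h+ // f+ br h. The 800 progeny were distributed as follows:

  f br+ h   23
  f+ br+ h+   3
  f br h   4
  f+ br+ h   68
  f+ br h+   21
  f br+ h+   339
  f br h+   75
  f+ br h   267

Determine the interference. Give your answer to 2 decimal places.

The two rarest classes, f+ br+ h+ and f br h, are the double crossovers. Comparing them with the parentals, only the f allele has switched, so f is the middle locus and the order is h – f – br.
h–f: (44 + 7)/800 = 0.0638; f–br: (143 + 7)/800 = 0.1875.
Expected DCO frequency = 0.0638 × 0.1875 ≈ 0.01196; observed = 7/800 ≈ 0.00875.
Coefficient of coincidence = 0.00875/0.01196 ≈ 0.73; interference = 1 − 0.73 = 0.27.

0.27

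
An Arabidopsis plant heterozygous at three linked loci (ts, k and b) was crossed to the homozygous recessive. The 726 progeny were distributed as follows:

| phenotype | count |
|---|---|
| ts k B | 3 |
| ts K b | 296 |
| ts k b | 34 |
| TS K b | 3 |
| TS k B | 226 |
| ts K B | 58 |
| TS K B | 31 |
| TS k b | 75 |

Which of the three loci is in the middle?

ts

The two most frequent reciprocal classes, TS k B and ts K b, are the parental types, so the F1 was TS k B / ts K b.
The two rarest classes, ts k B and TS K b, are the double crossovers. Comparing them with the parentals, only the ts allele has switched, so ts is the middle locus and the order is b – ts – k.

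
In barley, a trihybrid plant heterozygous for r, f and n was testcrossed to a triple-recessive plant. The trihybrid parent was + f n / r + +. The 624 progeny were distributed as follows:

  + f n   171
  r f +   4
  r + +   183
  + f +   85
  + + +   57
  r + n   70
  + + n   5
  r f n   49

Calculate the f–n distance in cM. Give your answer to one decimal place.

26.3 cM

The two rarest classes, + + n and r f +, are the double crossovers. Comparing them with the parentals, only the f allele has switched, so f is the middle locus and the order is n – f – r.
Crossovers in the n–f interval produce the single-crossover classes + f + and r + n (85 + 70 = 155) plus the double crossovers (9).
RF(n–f) = (155 + 9) / 624 = 164/624 = 0.2628 → 26.3 cM.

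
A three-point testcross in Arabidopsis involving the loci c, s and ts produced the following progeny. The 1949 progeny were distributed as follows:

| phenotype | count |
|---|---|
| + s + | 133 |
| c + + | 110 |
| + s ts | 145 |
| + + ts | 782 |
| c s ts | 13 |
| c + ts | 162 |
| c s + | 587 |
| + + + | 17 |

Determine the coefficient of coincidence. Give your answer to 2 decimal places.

0.63

The two most frequent reciprocal classes, + + ts and c s +, are the parental types, so the F1 was + + ts / c s +.
The two rarest classes, + + + and c s ts, are the double crossovers. Comparing them with the parentals, only the ts allele has switched, so ts is the middle locus and the order is c – ts – s.
c–ts: (295 + 30)/1949 = 0.1668; ts–s: (255 + 30)/1949 = 0.1462.
Expected DCO frequency = 0.1668 × 0.1462 ≈ 0.02439; observed = 30/1949 ≈ 0.01539.
Coefficient of coincidence = 0.01539/0.02439 ≈ 0.63.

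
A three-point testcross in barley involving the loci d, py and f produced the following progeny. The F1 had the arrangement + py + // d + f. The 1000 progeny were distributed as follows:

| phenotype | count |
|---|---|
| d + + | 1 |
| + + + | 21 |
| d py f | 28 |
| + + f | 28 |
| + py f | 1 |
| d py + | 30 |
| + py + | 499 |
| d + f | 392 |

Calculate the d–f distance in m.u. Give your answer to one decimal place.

The two rarest classes, + py f and d + +, are the double crossovers. Comparing them with the parentals, only the f allele has switched, so f is the middle locus and the order is d – f – py.
Crossovers in the d–f interval produce the single-crossover classes d py + and + + f (30 + 28 = 58) plus the double crossovers (2).
RF(d–f) = (58 + 2) / 1000 = 60/1000 = 0.0600 → 6.0 m.u.

6.0 m.u.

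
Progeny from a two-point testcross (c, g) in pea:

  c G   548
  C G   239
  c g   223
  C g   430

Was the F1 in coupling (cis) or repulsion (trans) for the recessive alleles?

trans

The two most frequent classes are C g (430) and c G (548); these are the parental (non-recombinant) types.
So the F1 carried C g on one chromosome and c G on the other — the recessive alleles are on opposite chromosomes (trans / repulsion).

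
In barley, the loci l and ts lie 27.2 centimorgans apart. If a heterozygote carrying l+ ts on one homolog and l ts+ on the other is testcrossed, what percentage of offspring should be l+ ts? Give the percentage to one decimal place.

A map distance of 27.2 centimorgans corresponds to a recombination frequency of 0.272.
The F1 is l+ ts / l ts+, so l+ ts is a parental gamete class with expected frequency (1 − r)/2 = 0.728/2 = 0.3640.
That is 0.3640 = 36.4% of the progeny.

36.4%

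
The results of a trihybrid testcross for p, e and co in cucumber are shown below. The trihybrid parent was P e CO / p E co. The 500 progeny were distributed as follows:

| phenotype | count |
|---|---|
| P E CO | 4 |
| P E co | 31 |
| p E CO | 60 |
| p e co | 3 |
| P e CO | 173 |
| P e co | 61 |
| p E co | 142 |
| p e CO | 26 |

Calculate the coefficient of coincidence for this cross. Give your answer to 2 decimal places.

The two rarest classes, P E CO and p e co, are the double crossovers. Comparing them with the parentals, only the e allele has switched, so e is the middle locus and the order is p – e – co.
p–e: (57 + 7)/500 = 0.1280; e–co: (121 + 7)/500 = 0.2560.
Expected DCO frequency = 0.1280 × 0.2560 ≈ 0.03277; observed = 7/500 ≈ 0.01400.
Coefficient of coincidence = 0.01400/0.03277 ≈ 0.43.

0.43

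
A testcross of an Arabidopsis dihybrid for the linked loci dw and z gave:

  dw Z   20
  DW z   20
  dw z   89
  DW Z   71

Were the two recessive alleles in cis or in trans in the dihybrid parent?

cis

The two most frequent classes are DW Z (71) and dw z (89); these are the parental (non-recombinant) types.
So the F1 carried DW Z on one chromosome and dw z on the other — the recessive alleles are on the same chromosome (cis / coupling).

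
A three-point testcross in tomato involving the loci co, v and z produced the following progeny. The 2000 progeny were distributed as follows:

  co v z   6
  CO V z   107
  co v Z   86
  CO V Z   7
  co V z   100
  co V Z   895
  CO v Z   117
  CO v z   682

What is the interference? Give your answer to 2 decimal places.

The two most frequent reciprocal classes, CO v z and co V Z, are the parental types, so the F1 was CO v z / co V Z.
The two rarest classes, co v z and CO V Z, are the double crossovers. Comparing them with the parentals, only the co allele has switched, so co is the middle locus and the order is z – co – v.
z–co: (217 + 13)/2000 = 0.1150; co–v: (193 + 13)/2000 = 0.1030.
Expected DCO frequency = 0.1150 × 0.1030 ≈ 0.01184; observed = 13/2000 ≈ 0.00650.
Coefficient of coincidence = 0.00650/0.01184 ≈ 0.55; interference = 1 − 0.55 = 0.45.

0.45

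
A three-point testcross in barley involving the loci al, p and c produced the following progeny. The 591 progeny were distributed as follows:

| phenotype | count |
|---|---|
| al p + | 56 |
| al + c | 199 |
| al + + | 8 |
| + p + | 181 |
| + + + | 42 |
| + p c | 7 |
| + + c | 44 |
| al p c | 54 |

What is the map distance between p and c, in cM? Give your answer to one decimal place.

The two most frequent reciprocal classes, + p + and al + c, are the parental types, so the F1 was + p + / al + c.
The two rarest classes, + p c and al + +, are the double crossovers. Comparing them with the parentals, only the c allele has switched, so c is the middle locus and the order is p – c – al.
Crossovers in the p–c interval produce the single-crossover classes + + + and al p c (42 + 54 = 96) plus the double crossovers (15).
RF(p–c) = (96 + 15) / 591 = 111/591 = 0.1878 → 18.8 cM.

18.8 cM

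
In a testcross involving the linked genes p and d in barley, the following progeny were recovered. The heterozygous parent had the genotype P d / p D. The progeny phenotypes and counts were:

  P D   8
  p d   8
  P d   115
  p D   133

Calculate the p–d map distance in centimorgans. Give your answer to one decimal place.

6.1 centimorgans

The recombinant classes are P D and p d: 8 + 8 = 16.
Recombination frequency = 16/264 = 0.0606 ≈ 6.1%, i.e. 6.1 centimorgans.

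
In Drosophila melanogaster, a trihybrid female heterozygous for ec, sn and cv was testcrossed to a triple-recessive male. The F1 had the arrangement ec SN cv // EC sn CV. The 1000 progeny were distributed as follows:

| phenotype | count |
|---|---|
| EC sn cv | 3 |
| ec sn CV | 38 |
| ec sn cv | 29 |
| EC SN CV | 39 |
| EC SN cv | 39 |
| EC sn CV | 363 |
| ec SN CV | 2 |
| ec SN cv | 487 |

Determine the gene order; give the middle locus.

cv

The two rarest classes, ec SN CV and EC sn cv, are the double crossovers. Comparing them with the parentals, only the cv allele has switched, so cv is the middle locus and the order is sn – cv – ec.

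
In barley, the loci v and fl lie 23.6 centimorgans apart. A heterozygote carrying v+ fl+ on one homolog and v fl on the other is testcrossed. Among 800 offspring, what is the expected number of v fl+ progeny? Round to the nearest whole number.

A map distance of 23.6 centimorgans corresponds to a recombination frequency of 0.236.
The F1 is v+ fl+ / v fl, so v fl+ is a recombinant gamete class with expected frequency r/2 = 0.236/2 = 0.1180.
Expected number = 0.1180 × 800 = 94.40 ≈ 94.

94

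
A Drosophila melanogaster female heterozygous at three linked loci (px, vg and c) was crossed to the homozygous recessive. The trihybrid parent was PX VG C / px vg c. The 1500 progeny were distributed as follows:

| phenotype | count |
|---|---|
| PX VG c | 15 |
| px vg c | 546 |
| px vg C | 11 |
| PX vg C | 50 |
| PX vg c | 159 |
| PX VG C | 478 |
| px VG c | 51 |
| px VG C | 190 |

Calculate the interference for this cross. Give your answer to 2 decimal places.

The two rarest classes, PX VG c and px vg C, are the double crossovers. Comparing them with the parentals, only the c allele has switched, so c is the middle locus and the order is vg – c – px.
vg–c: (101 + 26)/1500 = 0.0847; c–px: (349 + 26)/1500 = 0.2500.
Expected DCO frequency = 0.0847 × 0.2500 ≈ 0.02117; observed = 26/1500 ≈ 0.01733.
Coefficient of coincidence = 0.01733/0.02117 ≈ 0.82; interference = 1 − 0.82 = 0.18.

0.18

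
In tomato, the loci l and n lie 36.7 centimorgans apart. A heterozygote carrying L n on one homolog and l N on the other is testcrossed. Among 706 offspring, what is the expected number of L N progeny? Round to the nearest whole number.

130

A map distance of 36.7 centimorgans corresponds to a recombination frequency of 0.367.
The F1 is L n / l N, so L N is a recombinant gamete class with expected frequency r/2 = 0.367/2 = 0.1835.
Expected number = 0.1835 × 706 = 129.55 ≈ 130.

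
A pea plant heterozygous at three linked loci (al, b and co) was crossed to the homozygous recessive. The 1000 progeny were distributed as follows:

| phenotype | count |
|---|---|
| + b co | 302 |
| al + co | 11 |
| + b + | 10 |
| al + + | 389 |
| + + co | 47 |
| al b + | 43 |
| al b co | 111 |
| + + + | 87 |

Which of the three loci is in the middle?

co

The two most frequent reciprocal classes, al + + and + b co, are the parental types, so the F1 was al + + / + b co.
The two rarest classes, al + co and + b +, are the double crossovers. Comparing them with the parentals, only the co allele has switched, so co is the middle locus and the order is al – co – b.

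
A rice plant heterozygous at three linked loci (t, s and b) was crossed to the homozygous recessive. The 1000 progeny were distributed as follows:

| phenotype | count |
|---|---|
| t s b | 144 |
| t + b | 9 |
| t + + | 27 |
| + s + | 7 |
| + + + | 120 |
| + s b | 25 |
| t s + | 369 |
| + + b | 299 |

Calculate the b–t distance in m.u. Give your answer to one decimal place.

The two most frequent reciprocal classes, t s + and + + b, are the parental types, so the F1 was t s + / + + b.
The two rarest classes, + s + and t + b, are the double crossovers. Comparing them with the parentals, only the t allele has switched, so t is the middle locus and the order is b – t – s.
Crossovers in the b–t interval produce the single-crossover classes t s b and + + + (144 + 120 = 264) plus the double crossovers (16).
RF(b–t) = (264 + 16) / 1000 = 280/1000 = 0.2800 → 28.0 m.u.

28.0 m.u.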